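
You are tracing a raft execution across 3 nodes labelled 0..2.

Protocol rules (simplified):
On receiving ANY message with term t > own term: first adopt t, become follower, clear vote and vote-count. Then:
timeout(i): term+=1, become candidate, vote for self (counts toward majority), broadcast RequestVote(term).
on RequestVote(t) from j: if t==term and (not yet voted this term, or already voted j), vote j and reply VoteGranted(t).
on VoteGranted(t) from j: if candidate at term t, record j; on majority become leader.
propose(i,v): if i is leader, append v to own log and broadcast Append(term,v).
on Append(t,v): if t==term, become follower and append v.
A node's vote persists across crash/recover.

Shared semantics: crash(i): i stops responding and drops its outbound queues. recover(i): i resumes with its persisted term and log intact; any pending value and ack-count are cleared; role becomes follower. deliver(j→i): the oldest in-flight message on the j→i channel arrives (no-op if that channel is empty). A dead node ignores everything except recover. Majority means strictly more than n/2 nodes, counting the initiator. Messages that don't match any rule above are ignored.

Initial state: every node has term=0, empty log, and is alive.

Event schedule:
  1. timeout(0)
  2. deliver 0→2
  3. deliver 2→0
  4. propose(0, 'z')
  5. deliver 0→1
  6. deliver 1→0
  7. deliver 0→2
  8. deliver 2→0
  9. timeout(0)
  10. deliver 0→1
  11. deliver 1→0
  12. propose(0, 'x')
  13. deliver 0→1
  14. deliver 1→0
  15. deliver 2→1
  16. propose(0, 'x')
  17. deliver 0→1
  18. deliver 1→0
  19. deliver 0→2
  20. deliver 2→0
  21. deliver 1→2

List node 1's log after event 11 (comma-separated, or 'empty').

1. timeout(0):  <0:cand t1 ->
2. deliver 0→2:  <2:foll t1 ->
3. deliver 2→0:  <0:lead t1 ->
4. propose(0,'z'):  <0:lead t1 z>
5. deliver 0→1:  <1:foll t1 ->
6. deliver 1→0:  nop
7. deliver 0→2:  <2:foll t1 z>
8. deliver 2→0:  nop
9. timeout(0):  <0:cand t2 z>
10. deliver 0→1:  <1:foll t1 z>
11. deliver 1→0:  nop

z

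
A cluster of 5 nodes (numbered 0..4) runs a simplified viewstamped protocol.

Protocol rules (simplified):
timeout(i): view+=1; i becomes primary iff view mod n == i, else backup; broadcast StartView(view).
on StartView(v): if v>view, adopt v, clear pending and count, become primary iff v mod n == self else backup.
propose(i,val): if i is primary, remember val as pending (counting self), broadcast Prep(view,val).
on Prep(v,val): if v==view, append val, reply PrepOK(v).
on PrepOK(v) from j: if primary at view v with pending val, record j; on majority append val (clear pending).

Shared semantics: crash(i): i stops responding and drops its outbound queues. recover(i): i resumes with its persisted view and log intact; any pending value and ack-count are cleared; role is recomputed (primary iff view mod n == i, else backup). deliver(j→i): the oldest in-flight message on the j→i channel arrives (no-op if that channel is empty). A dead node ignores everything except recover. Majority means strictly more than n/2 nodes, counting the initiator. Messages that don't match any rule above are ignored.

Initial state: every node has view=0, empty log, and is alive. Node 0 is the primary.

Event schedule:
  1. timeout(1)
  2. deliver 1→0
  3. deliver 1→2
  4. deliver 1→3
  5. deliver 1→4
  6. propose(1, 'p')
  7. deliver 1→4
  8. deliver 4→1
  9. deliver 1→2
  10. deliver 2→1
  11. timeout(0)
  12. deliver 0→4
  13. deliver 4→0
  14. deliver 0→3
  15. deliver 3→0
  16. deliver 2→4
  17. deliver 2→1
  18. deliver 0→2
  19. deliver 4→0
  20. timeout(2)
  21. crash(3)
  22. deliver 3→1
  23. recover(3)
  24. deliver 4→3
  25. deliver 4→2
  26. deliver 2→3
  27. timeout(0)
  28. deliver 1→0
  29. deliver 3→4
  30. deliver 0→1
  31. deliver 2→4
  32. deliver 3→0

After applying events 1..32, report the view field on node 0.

e1 timeout(1): 1[prim,v=1,-]
e2 deliver 1→0: 0[back,v=1,-]
e3 deliver 1→2: 2[back,v=1,-]
e4 deliver 1→3: 3[back,v=1,-]
e5 deliver 1→4: 4[back,v=1,-]
e6 propose(1,'p'): ·
e7 deliver 1→4: 4[back,v=1,p]
e8 deliver 4→1: ·
e9 deliver 1→2: 2[back,v=1,p]
e10 deliver 2→1: 1[prim,v=1,p]
e11 timeout(0): 0[back,v=2,-]
e12 deliver 0→4: 4[back,v=2,p]
e13 deliver 4→0: ·
e14 deliver 0→3: 3[back,v=2,-]
e15 deliver 3→0: ·
e16 deliver 2→4: ·
e17 deliver 2→1: ·
e18 deliver 0→2: 2[prim,v=2,p]
e19 deliver 4→0: ·
e20 timeout(2): 2[back,v=3,p]
e21 crash(3): 3[✗back,v=2,-]
e22 deliver 3→1: ·
e23 recover(3): 3[back,v=2,-]
e24 deliver 4→3: ·
e25 deliver 4→2: ·
e26 deliver 2→3: 3[prim,v=3,-]
e27 timeout(0): 0[back,v=3,-]
e28 deliver 1→0: ·
e29 deliver 3→4: ·
e30 deliver 0→1: 1[back,v=2,p]
e31 deliver 2→4: 4[back,v=3,p]
e32 deliver 3→0: ·

3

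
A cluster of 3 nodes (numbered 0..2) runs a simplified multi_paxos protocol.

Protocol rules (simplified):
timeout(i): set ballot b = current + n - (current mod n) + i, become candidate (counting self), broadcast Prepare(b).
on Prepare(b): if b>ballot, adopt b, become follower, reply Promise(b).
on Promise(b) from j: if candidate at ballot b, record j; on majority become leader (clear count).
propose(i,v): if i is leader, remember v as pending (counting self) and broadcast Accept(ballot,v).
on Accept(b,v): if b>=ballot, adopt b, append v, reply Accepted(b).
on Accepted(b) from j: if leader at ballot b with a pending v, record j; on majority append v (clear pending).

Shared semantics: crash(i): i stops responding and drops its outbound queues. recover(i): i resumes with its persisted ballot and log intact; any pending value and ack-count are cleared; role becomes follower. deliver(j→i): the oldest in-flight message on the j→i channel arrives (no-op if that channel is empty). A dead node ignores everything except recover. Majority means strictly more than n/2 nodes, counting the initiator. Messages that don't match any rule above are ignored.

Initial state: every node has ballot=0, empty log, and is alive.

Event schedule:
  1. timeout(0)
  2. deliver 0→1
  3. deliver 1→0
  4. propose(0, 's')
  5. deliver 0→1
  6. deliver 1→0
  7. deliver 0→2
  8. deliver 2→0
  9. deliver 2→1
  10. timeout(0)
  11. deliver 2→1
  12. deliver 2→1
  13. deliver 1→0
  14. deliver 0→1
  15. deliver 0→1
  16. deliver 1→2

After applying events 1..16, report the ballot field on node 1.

[1] timeout(0) → N0(cand b3 [-])
[2] deliver 0→1 → N1(foll b3 [-])
[3] deliver 1→0 → N0(lead b3 [-])
[4] propose(0,'s') → ∅
[5] deliver 0→1 → N1(foll b3 [s])
[6] deliver 1→0 → N0(lead b3 [s])
[7] deliver 0→2 → N2(foll b3 [-])
[8] deliver 2→0 → ∅
[9] deliver 2→1 → ∅
[10] timeout(0) → N0(cand b6 [s])
[11] deliver 2→1 → ∅
[12] deliver 2→1 → ∅
[13] deliver 1→0 → ∅
[14] deliver 0→1 → N1(foll b6 [s])
[15] deliver 0→1 → ∅
[16] deliver 1→2 → ∅

6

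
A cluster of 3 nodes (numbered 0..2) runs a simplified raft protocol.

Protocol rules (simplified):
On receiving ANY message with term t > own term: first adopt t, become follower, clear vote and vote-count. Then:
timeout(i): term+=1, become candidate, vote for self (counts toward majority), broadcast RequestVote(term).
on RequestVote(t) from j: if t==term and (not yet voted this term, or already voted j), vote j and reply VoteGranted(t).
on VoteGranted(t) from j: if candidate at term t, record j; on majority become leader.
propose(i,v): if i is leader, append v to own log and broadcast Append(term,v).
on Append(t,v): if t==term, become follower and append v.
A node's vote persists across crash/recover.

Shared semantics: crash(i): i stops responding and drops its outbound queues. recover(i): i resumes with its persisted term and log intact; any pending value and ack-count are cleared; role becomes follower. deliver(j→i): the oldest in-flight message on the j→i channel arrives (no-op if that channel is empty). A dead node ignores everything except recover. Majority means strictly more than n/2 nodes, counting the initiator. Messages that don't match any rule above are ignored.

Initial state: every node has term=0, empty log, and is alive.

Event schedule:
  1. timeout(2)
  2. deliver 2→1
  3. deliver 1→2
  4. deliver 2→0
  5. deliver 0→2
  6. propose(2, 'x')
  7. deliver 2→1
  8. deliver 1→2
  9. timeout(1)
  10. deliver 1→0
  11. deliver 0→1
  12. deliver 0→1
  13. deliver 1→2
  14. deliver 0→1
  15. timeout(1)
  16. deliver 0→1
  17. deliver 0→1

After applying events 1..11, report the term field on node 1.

2

1. timeout(2):  <2:cand t1 ->
2. deliver 2→1:  <1:foll t1 ->
3. deliver 1→2:  <2:lead t1 ->
4. deliver 2→0:  <0:foll t1 ->
5. deliver 0→2:  nop
6. propose(2,'x'):  <2:lead t1 x>
7. deliver 2→1:  <1:foll t1 x>
8. deliver 1→2:  nop
9. timeout(1):  <1:cand t2 x>
10. deliver 1→0:  <0:foll t2 ->
11. deliver 0→1:  <1:lead t2 x>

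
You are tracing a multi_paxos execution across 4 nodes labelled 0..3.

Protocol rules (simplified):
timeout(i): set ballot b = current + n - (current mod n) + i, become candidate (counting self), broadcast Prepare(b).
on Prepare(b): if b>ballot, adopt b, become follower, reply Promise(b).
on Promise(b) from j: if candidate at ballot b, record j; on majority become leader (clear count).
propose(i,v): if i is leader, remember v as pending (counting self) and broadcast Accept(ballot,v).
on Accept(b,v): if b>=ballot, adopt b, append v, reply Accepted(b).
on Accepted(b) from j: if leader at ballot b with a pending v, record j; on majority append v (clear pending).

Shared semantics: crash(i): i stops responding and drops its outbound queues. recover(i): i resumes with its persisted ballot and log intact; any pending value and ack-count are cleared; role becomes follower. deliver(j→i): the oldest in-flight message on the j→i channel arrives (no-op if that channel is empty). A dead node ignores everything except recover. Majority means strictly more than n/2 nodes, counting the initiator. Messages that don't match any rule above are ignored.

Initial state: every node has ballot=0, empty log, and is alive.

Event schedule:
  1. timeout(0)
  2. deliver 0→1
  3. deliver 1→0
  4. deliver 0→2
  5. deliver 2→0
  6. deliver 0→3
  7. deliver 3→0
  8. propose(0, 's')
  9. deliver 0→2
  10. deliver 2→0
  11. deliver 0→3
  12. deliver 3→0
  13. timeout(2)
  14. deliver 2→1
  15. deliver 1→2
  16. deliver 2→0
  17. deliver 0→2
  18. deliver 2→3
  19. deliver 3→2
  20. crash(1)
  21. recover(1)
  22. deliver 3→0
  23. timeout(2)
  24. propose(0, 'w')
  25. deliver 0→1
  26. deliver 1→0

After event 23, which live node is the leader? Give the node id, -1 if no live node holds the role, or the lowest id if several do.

after 1 — timeout(0): n0:cand/b4/[-]
after 2 — deliver 0→1: n1:foll/b4/[-]
after 3 — deliver 1→0: ·
after 4 — deliver 0→2: n2:foll/b4/[-]
after 5 — deliver 2→0: n0:lead/b4/[-]
after 6 — deliver 0→3: n3:foll/b4/[-]
after 7 — deliver 3→0: ·
after 8 — propose(0,'s'): ·
after 9 — deliver 0→2: n2:foll/b4/[s]
after 10 — deliver 2→0: ·
after 11 — deliver 0→3: n3:foll/b4/[s]
after 12 — deliver 3→0: n0:lead/b4/[s]
after 13 — timeout(2): n2:cand/b10/[s]
after 14 — deliver 2→1: n1:foll/b10/[-]
after 15 — deliver 1→2: ·
after 16 — deliver 2→0: n0:foll/b10/[s]
after 17 — deliver 0→2: n2:lead/b10/[s]
after 18 — deliver 2→3: n3:foll/b10/[s]
after 19 — deliver 3→2: ·
after 20 — crash(1): n1:✗foll/b10/[-]
after 21 — recover(1): n1:foll/b10/[-]
after 22 — deliver 3→0: ·
after 23 — timeout(2): n2:cand/b14/[s]

-1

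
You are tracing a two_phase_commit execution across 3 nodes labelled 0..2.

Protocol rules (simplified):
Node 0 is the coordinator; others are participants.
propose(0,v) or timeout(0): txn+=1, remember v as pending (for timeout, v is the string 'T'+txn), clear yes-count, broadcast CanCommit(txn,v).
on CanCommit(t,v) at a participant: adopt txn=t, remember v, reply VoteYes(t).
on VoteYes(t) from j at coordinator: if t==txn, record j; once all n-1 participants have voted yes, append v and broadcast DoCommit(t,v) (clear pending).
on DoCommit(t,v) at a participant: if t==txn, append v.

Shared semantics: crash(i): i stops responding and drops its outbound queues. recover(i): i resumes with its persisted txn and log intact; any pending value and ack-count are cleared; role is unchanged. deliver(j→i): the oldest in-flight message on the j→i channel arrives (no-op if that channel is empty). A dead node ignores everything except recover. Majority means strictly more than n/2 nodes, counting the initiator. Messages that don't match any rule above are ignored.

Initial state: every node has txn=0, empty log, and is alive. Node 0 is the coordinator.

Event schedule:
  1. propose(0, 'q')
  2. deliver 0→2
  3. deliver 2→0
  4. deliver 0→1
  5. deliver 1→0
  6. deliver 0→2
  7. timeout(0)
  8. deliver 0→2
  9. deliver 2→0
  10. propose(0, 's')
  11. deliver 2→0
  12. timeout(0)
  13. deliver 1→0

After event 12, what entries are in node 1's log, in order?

empty

step 1 propose(0,'q'): 0={coor,t=1,log=-}
step 2 deliver 0→2: 2={part,t=1,log=-}
step 3 deliver 2→0: —
step 4 deliver 0→1: 1={part,t=1,log=-}
step 5 deliver 1→0: 0={coor,t=1,log=q}
step 6 deliver 0→2: 2={part,t=1,log=q}
step 7 timeout(0): 0={coor,t=2,log=q}
step 8 deliver 0→2: 2={part,t=2,log=q}
step 9 deliver 2→0: —
step 10 propose(0,'s'): 0={coor,t=3,log=q}
step 11 deliver 2→0: —
step 12 timeout(0): 0={coor,t=4,log=q}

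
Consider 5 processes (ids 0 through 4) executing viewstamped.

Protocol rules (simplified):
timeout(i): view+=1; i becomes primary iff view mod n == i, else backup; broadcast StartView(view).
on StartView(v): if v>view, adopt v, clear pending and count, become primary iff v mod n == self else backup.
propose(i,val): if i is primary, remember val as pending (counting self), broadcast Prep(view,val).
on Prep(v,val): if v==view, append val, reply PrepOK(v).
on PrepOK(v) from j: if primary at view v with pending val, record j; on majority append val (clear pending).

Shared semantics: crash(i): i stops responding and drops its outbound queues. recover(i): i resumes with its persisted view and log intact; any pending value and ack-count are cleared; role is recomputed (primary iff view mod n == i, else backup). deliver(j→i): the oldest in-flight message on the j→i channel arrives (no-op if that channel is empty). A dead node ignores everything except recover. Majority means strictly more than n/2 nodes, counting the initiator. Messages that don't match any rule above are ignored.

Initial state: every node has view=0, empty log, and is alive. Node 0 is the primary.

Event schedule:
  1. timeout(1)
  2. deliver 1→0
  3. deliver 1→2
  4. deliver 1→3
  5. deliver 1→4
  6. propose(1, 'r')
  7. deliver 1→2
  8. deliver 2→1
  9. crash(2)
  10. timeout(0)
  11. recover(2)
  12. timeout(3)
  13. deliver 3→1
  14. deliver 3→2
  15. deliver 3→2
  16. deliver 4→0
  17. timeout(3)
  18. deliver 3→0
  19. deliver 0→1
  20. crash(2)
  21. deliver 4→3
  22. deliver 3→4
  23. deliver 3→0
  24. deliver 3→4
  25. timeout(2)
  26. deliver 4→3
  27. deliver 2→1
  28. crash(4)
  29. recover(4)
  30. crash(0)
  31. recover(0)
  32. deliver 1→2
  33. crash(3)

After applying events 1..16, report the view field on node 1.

after 1 — timeout(1): n1:prim/v1/[-]
after 2 — deliver 1→0: n0:back/v1/[-]
after 3 — deliver 1→2: n2:back/v1/[-]
after 4 — deliver 1→3: n3:back/v1/[-]
after 5 — deliver 1→4: n4:back/v1/[-]
after 6 — propose(1,'r'): ·
after 7 — deliver 1→2: n2:back/v1/[r]
after 8 — deliver 2→1: ·
after 9 — crash(2): n2:✗back/v1/[r]
after 10 — timeout(0): n0:back/v2/[-]
after 11 — recover(2): n2:back/v1/[r]
after 12 — timeout(3): n3:back/v2/[-]
after 13 — deliver 3→1: n1:back/v2/[-]
after 14 — deliver 3→2: n2:prim/v2/[r]
after 15 — deliver 3→2: ·
after 16 — deliver 4→0: ·

2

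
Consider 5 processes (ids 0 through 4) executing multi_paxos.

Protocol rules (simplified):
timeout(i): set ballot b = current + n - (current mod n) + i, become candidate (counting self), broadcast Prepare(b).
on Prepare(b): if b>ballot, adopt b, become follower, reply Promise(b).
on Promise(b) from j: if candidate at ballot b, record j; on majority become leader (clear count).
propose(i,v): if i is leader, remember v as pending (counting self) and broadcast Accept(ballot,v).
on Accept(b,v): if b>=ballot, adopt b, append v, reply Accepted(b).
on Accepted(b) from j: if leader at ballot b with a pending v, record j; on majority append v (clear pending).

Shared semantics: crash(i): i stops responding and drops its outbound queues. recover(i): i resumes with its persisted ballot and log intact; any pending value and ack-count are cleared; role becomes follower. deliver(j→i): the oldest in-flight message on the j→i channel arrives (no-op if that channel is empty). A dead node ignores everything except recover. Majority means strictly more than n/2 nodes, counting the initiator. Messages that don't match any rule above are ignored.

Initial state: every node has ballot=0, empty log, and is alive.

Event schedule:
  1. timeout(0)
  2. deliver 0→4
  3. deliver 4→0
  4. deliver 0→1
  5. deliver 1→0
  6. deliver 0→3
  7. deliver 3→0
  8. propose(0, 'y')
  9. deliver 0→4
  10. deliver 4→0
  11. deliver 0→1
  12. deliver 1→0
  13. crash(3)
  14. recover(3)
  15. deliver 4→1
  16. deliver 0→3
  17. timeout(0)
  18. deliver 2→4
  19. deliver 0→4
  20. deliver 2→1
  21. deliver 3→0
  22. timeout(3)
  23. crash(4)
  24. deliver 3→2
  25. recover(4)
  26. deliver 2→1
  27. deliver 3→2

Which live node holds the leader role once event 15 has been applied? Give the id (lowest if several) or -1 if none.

0

e1 timeout(0): 0[cand,b=5,-]
e2 deliver 0→4: 4[foll,b=5,-]
e3 deliver 4→0: ·
e4 deliver 0→1: 1[foll,b=5,-]
e5 deliver 1→0: 0[lead,b=5,-]
e6 deliver 0→3: 3[foll,b=5,-]
e7 deliver 3→0: ·
e8 propose(0,'y'): ·
e9 deliver 0→4: 4[foll,b=5,y]
e10 deliver 4→0: ·
e11 deliver 0→1: 1[foll,b=5,y]
e12 deliver 1→0: 0[lead,b=5,y]
e13 crash(3): 3[✗foll,b=5,-]
e14 recover(3): 3[foll,b=5,-]
e15 deliver 4→1: ·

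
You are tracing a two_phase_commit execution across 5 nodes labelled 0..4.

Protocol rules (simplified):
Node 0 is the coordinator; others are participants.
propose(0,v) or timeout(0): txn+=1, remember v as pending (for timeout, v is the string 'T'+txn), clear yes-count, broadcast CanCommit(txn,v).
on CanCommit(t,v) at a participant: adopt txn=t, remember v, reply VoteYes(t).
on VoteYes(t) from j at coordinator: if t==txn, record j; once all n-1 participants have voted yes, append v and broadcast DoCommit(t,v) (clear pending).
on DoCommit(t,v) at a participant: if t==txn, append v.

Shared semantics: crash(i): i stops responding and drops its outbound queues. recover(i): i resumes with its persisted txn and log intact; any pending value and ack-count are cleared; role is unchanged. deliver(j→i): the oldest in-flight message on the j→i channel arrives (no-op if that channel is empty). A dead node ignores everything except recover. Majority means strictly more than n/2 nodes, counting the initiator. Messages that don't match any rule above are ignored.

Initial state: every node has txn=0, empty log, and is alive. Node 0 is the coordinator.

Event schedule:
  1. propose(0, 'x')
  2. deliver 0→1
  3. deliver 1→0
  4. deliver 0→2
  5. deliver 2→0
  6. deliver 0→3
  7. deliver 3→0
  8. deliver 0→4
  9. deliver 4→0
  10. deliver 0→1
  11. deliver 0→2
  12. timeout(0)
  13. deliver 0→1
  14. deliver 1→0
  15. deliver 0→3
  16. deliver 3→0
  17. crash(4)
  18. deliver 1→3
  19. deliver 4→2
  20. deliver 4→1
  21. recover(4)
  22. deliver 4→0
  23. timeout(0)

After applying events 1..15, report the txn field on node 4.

1

1. propose(0,'x'):  <0:coor t1 ->
2. deliver 0→1:  <1:part t1 ->
3. deliver 1→0:  nop
4. deliver 0→2:  <2:part t1 ->
5. deliver 2→0:  nop
6. deliver 0→3:  <3:part t1 ->
7. deliver 3→0:  nop
8. deliver 0→4:  <4:part t1 ->
9. deliver 4→0:  <0:coor t1 x>
10. deliver 0→1:  <1:part t1 x>
11. deliver 0→2:  <2:part t1 x>
12. timeout(0):  <0:coor t2 x>
13. deliver 0→1:  <1:part t2 x>
14. deliver 1→0:  nop
15. deliver 0→3:  <3:part t1 x>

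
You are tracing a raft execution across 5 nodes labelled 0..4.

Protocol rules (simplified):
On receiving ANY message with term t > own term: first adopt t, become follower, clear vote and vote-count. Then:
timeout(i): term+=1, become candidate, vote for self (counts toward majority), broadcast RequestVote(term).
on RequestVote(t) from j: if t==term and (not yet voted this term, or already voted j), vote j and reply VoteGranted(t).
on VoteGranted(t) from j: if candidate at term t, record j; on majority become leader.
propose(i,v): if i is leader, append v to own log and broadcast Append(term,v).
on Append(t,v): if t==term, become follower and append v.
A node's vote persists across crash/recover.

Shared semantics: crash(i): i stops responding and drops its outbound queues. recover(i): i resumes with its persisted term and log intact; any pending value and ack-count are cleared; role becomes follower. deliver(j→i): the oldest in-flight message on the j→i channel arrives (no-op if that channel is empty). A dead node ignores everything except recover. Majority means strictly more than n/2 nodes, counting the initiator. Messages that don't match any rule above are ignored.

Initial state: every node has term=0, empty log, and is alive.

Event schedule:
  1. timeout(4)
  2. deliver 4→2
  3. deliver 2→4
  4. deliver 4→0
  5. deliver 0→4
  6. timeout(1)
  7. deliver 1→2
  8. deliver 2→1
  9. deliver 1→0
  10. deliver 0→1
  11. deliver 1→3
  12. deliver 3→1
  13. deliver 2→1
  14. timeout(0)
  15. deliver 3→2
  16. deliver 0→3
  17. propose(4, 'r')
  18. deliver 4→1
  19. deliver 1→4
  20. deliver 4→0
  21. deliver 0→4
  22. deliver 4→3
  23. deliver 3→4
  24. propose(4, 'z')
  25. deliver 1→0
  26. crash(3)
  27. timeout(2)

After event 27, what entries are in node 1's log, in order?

e1 timeout(4): 4[cand,t=1,-]
e2 deliver 4→2: 2[foll,t=1,-]
e3 deliver 2→4: ·
e4 deliver 4→0: 0[foll,t=1,-]
e5 deliver 0→4: 4[lead,t=1,-]
e6 timeout(1): 1[cand,t=1,-]
e7 deliver 1→2: ·
e8 deliver 2→1: ·
e9 deliver 1→0: ·
e10 deliver 0→1: ·
e11 deliver 1→3: 3[foll,t=1,-]
e12 deliver 3→1: ·
e13 deliver 2→1: ·
e14 timeout(0): 0[cand,t=2,-]
e15 deliver 3→2: ·
e16 deliver 0→3: 3[foll,t=2,-]
e17 propose(4,'r'): 4[lead,t=1,r]
e18 deliver 4→1: ·
e19 deliver 1→4: ·
e20 deliver 4→0: ·
e21 deliver 0→4: 4[foll,t=2,r]
e22 deliver 4→3: ·
e23 deliver 3→4: ·
e24 propose(4,'z'): ·
e25 deliver 1→0: ·
e26 crash(3): 3[✗foll,t=2,-]
e27 timeout(2): 2[cand,t=2,-]

empty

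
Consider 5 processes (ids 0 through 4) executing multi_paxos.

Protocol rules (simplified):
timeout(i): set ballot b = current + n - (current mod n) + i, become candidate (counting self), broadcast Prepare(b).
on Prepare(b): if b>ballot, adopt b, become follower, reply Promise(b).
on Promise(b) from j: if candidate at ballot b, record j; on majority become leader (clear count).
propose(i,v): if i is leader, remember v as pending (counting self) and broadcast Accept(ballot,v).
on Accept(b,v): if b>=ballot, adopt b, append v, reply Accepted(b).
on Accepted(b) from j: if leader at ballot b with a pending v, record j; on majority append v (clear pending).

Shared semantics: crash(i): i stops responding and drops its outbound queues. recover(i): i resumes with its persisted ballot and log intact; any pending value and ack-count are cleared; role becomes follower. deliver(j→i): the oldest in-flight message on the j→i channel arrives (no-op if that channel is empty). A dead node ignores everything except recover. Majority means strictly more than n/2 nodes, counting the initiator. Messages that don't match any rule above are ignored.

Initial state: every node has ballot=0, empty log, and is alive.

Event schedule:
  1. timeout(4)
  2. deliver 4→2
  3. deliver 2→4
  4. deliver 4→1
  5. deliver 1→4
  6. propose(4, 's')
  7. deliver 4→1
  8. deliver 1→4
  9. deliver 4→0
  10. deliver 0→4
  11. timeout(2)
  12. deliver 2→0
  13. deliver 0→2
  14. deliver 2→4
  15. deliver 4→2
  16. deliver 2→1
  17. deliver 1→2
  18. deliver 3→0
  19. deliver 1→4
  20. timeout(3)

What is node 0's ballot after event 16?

12

e1 timeout(4): 4[cand,b=9,-]
e2 deliver 4→2: 2[foll,b=9,-]
e3 deliver 2→4: ·
e4 deliver 4→1: 1[foll,b=9,-]
e5 deliver 1→4: 4[lead,b=9,-]
e6 propose(4,'s'): ·
e7 deliver 4→1: 1[foll,b=9,s]
e8 deliver 1→4: ·
e9 deliver 4→0: 0[foll,b=9,-]
e10 deliver 0→4: ·
e11 timeout(2): 2[cand,b=12,-]
e12 deliver 2→0: 0[foll,b=12,-]
e13 deliver 0→2: ·
e14 deliver 2→4: 4[foll,b=12,-]
e15 deliver 4→2: ·
e16 deliver 2→1: 1[foll,b=12,s]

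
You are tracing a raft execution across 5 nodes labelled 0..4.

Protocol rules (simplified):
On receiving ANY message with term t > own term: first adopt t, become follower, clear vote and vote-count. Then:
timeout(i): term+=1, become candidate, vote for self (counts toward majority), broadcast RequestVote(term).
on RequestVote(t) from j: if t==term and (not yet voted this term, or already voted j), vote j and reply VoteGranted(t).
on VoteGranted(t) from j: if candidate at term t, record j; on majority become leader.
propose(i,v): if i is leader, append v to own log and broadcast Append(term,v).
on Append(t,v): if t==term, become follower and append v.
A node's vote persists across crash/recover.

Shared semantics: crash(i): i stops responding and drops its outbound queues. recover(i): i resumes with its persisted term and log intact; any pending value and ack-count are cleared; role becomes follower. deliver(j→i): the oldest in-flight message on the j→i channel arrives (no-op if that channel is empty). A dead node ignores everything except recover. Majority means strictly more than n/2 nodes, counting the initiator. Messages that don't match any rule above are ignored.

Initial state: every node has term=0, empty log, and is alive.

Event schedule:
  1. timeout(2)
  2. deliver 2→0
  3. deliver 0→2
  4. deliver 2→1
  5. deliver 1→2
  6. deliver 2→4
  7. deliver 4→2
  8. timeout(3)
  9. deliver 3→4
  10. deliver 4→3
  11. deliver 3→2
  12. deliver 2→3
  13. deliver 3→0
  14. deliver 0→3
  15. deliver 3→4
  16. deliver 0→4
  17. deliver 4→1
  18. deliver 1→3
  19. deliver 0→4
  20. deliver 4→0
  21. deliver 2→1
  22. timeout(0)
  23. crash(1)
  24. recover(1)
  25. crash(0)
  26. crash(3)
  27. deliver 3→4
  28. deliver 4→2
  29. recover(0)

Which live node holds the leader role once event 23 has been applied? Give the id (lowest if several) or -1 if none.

2

e1 timeout(2): 2[cand,t=1,-]
e2 deliver 2→0: 0[foll,t=1,-]
e3 deliver 0→2: ·
e4 deliver 2→1: 1[foll,t=1,-]
e5 deliver 1→2: 2[lead,t=1,-]
e6 deliver 2→4: 4[foll,t=1,-]
e7 deliver 4→2: ·
e8 timeout(3): 3[cand,t=1,-]
e9 deliver 3→4: ·
e10 deliver 4→3: ·
e11 deliver 3→2: ·
e12 deliver 2→3: ·
e13 deliver 3→0: ·
e14 deliver 0→3: ·
e15 deliver 3→4: ·
e16 deliver 0→4: ·
e17 deliver 4→1: ·
e18 deliver 1→3: ·
e19 deliver 0→4: ·
e20 deliver 4→0: ·
e21 deliver 2→1: ·
e22 timeout(0): 0[cand,t=2,-]
e23 crash(1): 1[✗foll,t=1,-]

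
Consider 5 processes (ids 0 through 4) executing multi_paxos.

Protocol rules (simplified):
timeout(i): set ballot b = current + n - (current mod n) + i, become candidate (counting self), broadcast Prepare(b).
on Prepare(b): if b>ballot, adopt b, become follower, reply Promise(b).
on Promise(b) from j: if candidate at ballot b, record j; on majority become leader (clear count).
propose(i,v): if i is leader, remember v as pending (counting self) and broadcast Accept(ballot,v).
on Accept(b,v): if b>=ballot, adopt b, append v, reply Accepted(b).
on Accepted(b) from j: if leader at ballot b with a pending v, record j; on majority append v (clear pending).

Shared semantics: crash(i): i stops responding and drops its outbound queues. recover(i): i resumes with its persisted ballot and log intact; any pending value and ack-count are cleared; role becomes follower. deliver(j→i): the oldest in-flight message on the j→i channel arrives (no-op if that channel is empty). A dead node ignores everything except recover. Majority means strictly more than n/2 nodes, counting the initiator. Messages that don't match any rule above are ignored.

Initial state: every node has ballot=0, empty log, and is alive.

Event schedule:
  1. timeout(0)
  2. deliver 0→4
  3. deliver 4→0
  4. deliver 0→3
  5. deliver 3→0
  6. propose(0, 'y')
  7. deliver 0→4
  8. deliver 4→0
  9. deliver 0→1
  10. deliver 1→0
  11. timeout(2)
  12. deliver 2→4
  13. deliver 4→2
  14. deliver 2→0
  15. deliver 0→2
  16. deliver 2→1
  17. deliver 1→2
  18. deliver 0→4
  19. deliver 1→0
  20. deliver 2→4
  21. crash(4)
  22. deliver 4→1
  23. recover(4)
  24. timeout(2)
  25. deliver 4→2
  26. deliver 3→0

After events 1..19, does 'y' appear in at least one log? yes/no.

1. timeout(0):  <0:cand b5 ->
2. deliver 0→4:  <4:foll b5 ->
3. deliver 4→0:  nop
4. deliver 0→3:  <3:foll b5 ->
5. deliver 3→0:  <0:lead b5 ->
6. propose(0,'y'):  nop
7. deliver 0→4:  <4:foll b5 y>
8. deliver 4→0:  nop
9. deliver 0→1:  <1:foll b5 ->
10. deliver 1→0:  nop
11. timeout(2):  <2:cand b7 ->
12. deliver 2→4:  <4:foll b7 y>
13. deliver 4→2:  nop
14. deliver 2→0:  <0:foll b7 ->
15. deliver 0→2:  nop
16. deliver 2→1:  <1:foll b7 ->
17. deliver 1→2:  <2:lead b7 ->
18. deliver 0→4:  nop
19. deliver 1→0:  nop

yes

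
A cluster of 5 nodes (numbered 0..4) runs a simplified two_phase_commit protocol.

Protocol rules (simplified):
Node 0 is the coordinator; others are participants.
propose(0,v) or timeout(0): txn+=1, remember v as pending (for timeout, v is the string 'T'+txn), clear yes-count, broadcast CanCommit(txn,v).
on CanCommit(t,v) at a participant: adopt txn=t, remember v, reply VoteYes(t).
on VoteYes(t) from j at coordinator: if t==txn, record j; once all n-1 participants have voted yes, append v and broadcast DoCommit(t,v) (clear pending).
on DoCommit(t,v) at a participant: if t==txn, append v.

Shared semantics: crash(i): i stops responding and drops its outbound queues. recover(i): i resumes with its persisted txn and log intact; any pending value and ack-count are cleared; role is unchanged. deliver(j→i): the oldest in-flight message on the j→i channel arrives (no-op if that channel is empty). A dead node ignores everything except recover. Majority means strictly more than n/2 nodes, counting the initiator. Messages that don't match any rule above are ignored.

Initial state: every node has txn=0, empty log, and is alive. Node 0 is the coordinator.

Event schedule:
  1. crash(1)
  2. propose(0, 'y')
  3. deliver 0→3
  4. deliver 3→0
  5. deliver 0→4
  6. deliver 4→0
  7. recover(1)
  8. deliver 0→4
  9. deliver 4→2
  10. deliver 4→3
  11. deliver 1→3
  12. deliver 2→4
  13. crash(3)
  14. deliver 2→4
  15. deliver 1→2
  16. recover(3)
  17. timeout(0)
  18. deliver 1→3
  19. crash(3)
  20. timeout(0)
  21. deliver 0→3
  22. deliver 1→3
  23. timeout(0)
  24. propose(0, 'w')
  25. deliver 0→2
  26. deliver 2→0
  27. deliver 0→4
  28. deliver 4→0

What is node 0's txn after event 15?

1

[1] crash(1) → N1(✗part t0 [-])
[2] propose(0,'y') → N0(coor t1 [-])
[3] deliver 0→3 → N3(part t1 [-])
[4] deliver 3→0 → ∅
[5] deliver 0→4 → N4(part t1 [-])
[6] deliver 4→0 → ∅
[7] recover(1) → N1(part t0 [-])
[8] deliver 0→4 → ∅
[9] deliver 4→2 → ∅
[10] deliver 4→3 → ∅
[11] deliver 1→3 → ∅
[12] deliver 2→4 → ∅
[13] crash(3) → N3(✗part t1 [-])
[14] deliver 2→4 → ∅
[15] deliver 1→2 → ∅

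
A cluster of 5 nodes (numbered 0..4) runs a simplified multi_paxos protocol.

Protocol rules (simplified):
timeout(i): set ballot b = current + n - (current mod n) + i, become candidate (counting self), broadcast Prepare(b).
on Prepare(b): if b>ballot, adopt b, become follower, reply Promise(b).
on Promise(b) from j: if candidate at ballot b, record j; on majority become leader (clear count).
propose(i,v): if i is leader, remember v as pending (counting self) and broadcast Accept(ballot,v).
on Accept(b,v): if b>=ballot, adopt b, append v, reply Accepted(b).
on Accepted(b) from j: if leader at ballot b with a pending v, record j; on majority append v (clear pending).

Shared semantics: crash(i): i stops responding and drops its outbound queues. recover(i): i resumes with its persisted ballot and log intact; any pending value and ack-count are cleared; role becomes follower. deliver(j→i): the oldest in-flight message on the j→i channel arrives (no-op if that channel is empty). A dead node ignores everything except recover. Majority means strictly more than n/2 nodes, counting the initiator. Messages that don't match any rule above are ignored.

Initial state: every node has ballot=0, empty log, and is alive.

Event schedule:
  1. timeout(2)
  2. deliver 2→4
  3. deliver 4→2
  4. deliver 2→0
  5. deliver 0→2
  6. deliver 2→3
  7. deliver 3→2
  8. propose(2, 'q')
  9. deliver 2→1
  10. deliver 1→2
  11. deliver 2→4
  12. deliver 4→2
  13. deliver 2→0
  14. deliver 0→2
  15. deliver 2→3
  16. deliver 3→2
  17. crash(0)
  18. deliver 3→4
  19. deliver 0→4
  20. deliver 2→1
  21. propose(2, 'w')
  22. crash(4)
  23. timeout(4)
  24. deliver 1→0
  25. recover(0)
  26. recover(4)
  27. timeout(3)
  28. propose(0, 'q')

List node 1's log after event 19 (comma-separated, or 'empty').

1. timeout(2):  <2:cand b7 ->
2. deliver 2→4:  <4:foll b7 ->
3. deliver 4→2:  nop
4. deliver 2→0:  <0:foll b7 ->
5. deliver 0→2:  <2:lead b7 ->
6. deliver 2→3:  <3:foll b7 ->
7. deliver 3→2:  nop
8. propose(2,'q'):  nop
9. deliver 2→1:  <1:foll b7 ->
10. deliver 1→2:  nop
11. deliver 2→4:  <4:foll b7 q>
12. deliver 4→2:  nop
13. deliver 2→0:  <0:foll b7 q>
14. deliver 0→2:  <2:lead b7 q>
15. deliver 2→3:  <3:foll b7 q>
16. deliver 3→2:  nop
17. crash(0):  <0:✗foll b7 q>
18. deliver 3→4:  nop
19. deliver 0→4:  nop

empty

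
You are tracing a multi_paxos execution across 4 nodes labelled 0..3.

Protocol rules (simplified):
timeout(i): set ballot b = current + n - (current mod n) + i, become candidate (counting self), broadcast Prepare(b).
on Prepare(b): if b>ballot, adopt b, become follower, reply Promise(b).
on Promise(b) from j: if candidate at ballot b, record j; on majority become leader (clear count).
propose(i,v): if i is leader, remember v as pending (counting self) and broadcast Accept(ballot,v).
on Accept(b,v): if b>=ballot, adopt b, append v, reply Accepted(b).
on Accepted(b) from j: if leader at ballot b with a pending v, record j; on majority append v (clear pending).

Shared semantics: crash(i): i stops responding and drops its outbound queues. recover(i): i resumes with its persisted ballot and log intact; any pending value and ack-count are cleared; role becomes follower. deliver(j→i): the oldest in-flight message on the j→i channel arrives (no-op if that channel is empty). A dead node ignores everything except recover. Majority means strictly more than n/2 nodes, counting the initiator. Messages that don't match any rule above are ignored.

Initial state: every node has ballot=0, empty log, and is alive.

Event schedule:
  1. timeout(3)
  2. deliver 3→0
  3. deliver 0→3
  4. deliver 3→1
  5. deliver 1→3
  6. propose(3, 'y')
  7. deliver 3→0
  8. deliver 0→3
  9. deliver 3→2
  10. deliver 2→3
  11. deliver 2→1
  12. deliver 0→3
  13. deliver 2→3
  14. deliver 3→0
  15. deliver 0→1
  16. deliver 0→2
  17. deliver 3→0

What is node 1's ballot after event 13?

7

1. timeout(3):  <3:cand b7 ->
2. deliver 3→0:  <0:foll b7 ->
3. deliver 0→3:  nop
4. deliver 3→1:  <1:foll b7 ->
5. deliver 1→3:  <3:lead b7 ->
6. propose(3,'y'):  nop
7. deliver 3→0:  <0:foll b7 y>
8. deliver 0→3:  nop
9. deliver 3→2:  <2:foll b7 ->
10. deliver 2→3:  nop
11. deliver 2→1:  nop
12. deliver 0→3:  nop
13. deliver 2→3:  nop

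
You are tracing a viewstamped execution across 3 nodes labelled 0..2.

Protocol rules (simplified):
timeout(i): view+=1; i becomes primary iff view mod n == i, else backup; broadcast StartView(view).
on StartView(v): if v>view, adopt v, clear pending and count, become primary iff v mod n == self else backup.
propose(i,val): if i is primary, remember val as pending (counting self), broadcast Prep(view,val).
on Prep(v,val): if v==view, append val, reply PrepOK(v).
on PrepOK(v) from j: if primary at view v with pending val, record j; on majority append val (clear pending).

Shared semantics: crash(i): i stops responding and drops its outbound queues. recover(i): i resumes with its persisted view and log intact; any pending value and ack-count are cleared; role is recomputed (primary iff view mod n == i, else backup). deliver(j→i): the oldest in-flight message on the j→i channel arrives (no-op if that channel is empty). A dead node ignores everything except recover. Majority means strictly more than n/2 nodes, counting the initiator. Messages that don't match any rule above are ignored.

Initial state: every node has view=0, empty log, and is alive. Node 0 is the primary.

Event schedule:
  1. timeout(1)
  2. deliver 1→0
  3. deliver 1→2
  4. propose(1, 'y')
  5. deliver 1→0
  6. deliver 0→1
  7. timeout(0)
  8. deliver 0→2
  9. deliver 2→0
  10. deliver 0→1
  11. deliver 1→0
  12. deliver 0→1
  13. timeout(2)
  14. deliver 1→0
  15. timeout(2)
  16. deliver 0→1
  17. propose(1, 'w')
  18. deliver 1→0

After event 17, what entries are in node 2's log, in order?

empty

[1] timeout(1) → N1(prim v1 [-])
[2] deliver 1→0 → N0(back v1 [-])
[3] deliver 1→2 → N2(back v1 [-])
[4] propose(1,'y') → ∅
[5] deliver 1→0 → N0(back v1 [y])
[6] deliver 0→1 → N1(prim v1 [y])
[7] timeout(0) → N0(back v2 [y])
[8] deliver 0→2 → N2(prim v2 [-])
[9] deliver 2→0 → ∅
[10] deliver 0→1 → N1(back v2 [y])
[11] deliver 1→0 → ∅
[12] deliver 0→1 → ∅
[13] timeout(2) → N2(back v3 [-])
[14] deliver 1→0 → ∅
[15] timeout(2) → N2(back v4 [-])
[16] deliver 0→1 → ∅
[17] propose(1,'w') → ∅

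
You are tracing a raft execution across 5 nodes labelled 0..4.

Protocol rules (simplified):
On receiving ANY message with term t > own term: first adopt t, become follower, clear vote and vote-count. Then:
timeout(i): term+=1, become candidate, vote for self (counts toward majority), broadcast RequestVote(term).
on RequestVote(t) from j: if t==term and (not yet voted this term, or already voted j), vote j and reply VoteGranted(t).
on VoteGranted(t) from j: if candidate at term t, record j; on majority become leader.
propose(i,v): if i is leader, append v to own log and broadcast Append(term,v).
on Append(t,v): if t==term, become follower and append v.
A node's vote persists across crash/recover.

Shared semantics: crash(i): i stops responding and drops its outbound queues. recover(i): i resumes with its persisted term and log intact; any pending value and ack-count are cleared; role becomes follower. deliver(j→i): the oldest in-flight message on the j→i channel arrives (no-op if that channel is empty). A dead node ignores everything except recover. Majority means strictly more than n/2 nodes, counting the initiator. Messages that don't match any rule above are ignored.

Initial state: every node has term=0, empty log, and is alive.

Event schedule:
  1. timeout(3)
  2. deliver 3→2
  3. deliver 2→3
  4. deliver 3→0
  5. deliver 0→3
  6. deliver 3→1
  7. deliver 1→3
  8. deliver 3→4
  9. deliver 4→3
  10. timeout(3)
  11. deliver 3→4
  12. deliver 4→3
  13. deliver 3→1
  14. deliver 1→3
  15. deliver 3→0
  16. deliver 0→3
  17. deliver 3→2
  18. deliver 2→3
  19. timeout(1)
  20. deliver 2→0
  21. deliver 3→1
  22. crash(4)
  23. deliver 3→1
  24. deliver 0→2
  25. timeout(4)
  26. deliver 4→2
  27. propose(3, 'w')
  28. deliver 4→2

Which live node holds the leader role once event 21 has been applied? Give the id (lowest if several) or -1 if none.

e1 timeout(3): 3[cand,t=1,-]
e2 deliver 3→2: 2[foll,t=1,-]
e3 deliver 2→3: ·
e4 deliver 3→0: 0[foll,t=1,-]
e5 deliver 0→3: 3[lead,t=1,-]
e6 deliver 3→1: 1[foll,t=1,-]
e7 deliver 1→3: ·
e8 deliver 3→4: 4[foll,t=1,-]
e9 deliver 4→3: ·
e10 timeout(3): 3[cand,t=2,-]
e11 deliver 3→4: 4[foll,t=2,-]
e12 deliver 4→3: ·
e13 deliver 3→1: 1[foll,t=2,-]
e14 deliver 1→3: 3[lead,t=2,-]
e15 deliver 3→0: 0[foll,t=2,-]
e16 deliver 0→3: ·
e17 deliver 3→2: 2[foll,t=2,-]
e18 deliver 2→3: ·
e19 timeout(1): 1[cand,t=3,-]
e20 deliver 2→0: ·
e21 deliver 3→1: ·

3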